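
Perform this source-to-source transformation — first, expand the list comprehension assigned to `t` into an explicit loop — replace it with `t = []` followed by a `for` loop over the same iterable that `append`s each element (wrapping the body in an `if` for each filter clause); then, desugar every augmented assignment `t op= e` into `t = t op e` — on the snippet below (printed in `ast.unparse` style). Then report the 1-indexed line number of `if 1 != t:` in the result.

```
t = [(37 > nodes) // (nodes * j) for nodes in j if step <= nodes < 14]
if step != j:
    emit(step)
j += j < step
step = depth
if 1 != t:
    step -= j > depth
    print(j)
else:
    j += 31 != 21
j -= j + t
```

9

Transformed code:
t = []
for nodes in j:
    if step <= nodes < 14:
        t.append((37 > nodes) // (nodes * j))
if step != j:
    emit(step)
j = j + (j < step)
step = depth
if 1 != t:
    step = step - (j > depth)
    print(j)
else:
    j = j + (31 != 21)
j = j - (j + t)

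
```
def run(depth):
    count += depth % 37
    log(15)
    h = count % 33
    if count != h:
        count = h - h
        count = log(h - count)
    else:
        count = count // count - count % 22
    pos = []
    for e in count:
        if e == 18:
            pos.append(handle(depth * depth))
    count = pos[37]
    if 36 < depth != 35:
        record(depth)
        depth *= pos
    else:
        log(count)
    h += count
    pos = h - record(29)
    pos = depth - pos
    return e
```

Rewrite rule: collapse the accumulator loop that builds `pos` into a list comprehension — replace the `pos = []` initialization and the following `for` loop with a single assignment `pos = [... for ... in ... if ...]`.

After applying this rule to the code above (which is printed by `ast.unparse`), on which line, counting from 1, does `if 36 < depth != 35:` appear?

Transformed code:
def run(depth):
    count += depth % 37
    log(15)
    h = count % 33
    if count != h:
        count = h - h
        count = log(h - count)
    else:
        count = count // count - count % 22
    pos = [handle(depth * depth) for e in count if e == 18]
    count = pos[37]
    if 36 < depth != 35:
        record(depth)
        depth *= pos
    else:
        log(count)
    h += count
    pos = h - record(29)
    pos = depth - pos
    return e

12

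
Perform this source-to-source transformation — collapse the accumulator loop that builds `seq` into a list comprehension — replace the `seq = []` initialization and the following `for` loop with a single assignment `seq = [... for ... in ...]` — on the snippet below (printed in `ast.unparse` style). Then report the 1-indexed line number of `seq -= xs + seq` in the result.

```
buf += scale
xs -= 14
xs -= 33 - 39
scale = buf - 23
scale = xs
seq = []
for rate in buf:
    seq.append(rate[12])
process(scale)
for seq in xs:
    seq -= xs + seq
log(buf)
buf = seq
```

9

Transformed code:
buf += scale
xs -= 14
xs -= 33 - 39
scale = buf - 23
scale = xs
seq = [rate[12] for rate in buf]
process(scale)
for seq in xs:
    seq -= xs + seq
log(buf)
buf = seq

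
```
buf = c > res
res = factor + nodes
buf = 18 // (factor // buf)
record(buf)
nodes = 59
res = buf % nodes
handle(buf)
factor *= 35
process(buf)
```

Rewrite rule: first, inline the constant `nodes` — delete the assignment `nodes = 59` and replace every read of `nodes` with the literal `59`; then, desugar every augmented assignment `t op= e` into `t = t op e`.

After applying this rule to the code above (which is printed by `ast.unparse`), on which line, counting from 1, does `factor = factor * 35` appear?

7

Transformed code:
buf = c > res
res = factor + 59
buf = 18 // (factor // buf)
record(buf)
res = buf % 59
handle(buf)
factor = factor * 35
process(buf)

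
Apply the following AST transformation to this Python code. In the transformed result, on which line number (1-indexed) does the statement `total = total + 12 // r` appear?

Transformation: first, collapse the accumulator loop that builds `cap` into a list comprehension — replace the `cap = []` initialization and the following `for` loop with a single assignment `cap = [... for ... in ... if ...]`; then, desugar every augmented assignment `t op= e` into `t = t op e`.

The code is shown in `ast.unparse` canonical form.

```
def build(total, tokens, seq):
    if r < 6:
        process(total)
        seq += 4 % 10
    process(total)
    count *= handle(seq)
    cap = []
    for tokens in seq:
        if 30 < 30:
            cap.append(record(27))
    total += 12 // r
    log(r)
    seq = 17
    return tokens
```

Transformed code:
def build(total, tokens, seq):
    if r < 6:
        process(total)
        seq = seq + 4 % 10
    process(total)
    count = count * handle(seq)
    cap = [record(27) for tokens in seq if 30 < 30]
    total = total + 12 // r
    log(r)
    seq = 17
    return tokens

8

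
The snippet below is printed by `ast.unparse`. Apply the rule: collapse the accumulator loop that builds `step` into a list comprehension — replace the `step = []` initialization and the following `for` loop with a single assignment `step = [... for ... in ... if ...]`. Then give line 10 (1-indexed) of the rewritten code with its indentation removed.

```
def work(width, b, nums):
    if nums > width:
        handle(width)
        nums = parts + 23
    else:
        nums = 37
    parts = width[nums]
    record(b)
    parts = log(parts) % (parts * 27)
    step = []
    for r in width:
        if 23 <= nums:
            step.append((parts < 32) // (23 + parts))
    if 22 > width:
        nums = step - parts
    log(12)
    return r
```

step = [(parts < 32) // (23 + parts) for r in width if 23 <= nums]

Transformed code:
def work(width, b, nums):
    if nums > width:
        handle(width)
        nums = parts + 23
    else:
        nums = 37
    parts = width[nums]
    record(b)
    parts = log(parts) % (parts * 27)
    step = [(parts < 32) // (23 + parts) for r in width if 23 <= nums]
    if 22 > width:
        nums = step - parts
    log(12)
    return r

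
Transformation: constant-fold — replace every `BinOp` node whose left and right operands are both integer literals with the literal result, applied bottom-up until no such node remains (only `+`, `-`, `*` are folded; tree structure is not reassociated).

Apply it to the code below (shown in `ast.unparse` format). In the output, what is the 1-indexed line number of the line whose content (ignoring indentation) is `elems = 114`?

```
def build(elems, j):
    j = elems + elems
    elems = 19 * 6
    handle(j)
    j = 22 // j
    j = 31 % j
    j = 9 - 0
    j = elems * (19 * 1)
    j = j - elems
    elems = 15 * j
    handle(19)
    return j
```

Transformed code:
def build(elems, j):
    j = elems + elems
    elems = 114
    handle(j)
    j = 22 // j
    j = 31 % j
    j = 9
    j = elems * 19
    j = j - elems
    elems = 15 * j
    handle(19)
    return j

3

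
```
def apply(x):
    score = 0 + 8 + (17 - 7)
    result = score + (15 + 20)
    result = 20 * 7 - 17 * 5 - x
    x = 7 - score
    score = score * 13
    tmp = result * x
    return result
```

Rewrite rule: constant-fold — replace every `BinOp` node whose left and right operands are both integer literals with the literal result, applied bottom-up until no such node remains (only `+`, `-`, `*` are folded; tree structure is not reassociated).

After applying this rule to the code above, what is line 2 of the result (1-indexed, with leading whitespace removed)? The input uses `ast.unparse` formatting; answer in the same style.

Transformed code:
def apply(x):
    score = 18
    result = score + 35
    result = 55 - x
    x = 7 - score
    score = score * 13
    tmp = result * x
    return result

score = 18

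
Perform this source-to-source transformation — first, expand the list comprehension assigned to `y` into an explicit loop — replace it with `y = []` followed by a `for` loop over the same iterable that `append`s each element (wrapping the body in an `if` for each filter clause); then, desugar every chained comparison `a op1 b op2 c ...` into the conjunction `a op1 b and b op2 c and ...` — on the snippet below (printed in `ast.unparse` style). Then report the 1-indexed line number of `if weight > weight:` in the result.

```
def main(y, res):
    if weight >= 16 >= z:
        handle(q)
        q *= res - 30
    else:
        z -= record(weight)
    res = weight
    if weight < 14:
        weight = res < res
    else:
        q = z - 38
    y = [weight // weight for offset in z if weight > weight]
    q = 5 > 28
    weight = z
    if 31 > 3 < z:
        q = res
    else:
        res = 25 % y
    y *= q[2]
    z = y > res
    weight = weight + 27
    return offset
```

14

Transformed code:
def main(y, res):
    if weight >= 16 and 16 >= z:
        handle(q)
        q *= res - 30
    else:
        z -= record(weight)
    res = weight
    if weight < 14:
        weight = res < res
    else:
        q = z - 38
    y = []
    for offset in z:
        if weight > weight:
            y.append(weight // weight)
    q = 5 > 28
    weight = z
    if 31 > 3 and 3 < z:
        q = res
    else:
        res = 25 % y
    y *= q[2]
    z = y > res
    weight = weight + 27
    return offset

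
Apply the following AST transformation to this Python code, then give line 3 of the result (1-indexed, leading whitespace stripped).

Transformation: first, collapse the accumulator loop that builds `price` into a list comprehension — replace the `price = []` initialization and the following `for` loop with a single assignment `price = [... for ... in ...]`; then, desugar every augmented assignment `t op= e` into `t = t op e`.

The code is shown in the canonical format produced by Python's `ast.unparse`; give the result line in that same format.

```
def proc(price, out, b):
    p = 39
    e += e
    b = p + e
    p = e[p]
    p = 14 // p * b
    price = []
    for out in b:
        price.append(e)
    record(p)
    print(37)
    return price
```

e = e + e

Transformed code:
def proc(price, out, b):
    p = 39
    e = e + e
    b = p + e
    p = e[p]
    p = 14 // p * b
    price = [e for out in b]
    record(p)
    print(37)
    return price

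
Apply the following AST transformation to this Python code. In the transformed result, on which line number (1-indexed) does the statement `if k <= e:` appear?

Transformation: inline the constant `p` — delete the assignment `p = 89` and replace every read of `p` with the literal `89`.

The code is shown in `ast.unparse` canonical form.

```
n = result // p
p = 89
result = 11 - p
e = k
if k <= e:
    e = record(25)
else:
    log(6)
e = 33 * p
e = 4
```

4

Transformed code:
n = result // 89
result = 11 - 89
e = k
if k <= e:
    e = record(25)
else:
    log(6)
e = 33 * 89
e = 4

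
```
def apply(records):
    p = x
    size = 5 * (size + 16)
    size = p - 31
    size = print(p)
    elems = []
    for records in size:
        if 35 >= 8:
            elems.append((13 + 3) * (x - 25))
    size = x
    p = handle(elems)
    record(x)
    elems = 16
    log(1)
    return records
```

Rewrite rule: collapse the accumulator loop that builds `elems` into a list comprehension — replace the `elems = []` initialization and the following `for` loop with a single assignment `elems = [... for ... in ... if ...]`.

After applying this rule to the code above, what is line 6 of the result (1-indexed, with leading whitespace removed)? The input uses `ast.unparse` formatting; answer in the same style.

elems = [(13 + 3) * (x - 25) for records in size if 35 >= 8]

Transformed code:
def apply(records):
    p = x
    size = 5 * (size + 16)
    size = p - 31
    size = print(p)
    elems = [(13 + 3) * (x - 25) for records in size if 35 >= 8]
    size = x
    p = handle(elems)
    record(x)
    elems = 16
    log(1)
    return records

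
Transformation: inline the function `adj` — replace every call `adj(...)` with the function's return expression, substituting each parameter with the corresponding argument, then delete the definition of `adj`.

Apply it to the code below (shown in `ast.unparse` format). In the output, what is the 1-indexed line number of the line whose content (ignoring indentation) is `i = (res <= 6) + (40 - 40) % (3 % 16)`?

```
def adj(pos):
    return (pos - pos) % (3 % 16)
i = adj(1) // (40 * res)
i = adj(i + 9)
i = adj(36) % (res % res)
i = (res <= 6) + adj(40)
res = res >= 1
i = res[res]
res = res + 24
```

Transformed code:
i = (1 - 1) % (3 % 16) // (40 * res)
i = (i + 9 - (i + 9)) % (3 % 16)
i = (36 - 36) % (3 % 16) % (res % res)
i = (res <= 6) + (40 - 40) % (3 % 16)
res = res >= 1
i = res[res]
res = res + 24

4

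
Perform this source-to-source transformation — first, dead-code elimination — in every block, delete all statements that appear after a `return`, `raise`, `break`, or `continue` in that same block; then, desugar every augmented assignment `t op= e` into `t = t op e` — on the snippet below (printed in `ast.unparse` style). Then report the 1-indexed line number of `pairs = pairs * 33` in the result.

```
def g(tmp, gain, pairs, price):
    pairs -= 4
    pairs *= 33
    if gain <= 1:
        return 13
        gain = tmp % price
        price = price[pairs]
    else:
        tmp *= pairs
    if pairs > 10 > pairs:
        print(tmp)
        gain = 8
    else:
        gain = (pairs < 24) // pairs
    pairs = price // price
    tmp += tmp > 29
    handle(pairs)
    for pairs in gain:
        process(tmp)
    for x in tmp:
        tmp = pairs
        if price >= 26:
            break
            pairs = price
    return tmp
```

3

Transformed code:
def g(tmp, gain, pairs, price):
    pairs = pairs - 4
    pairs = pairs * 33
    if gain <= 1:
        return 13
    else:
        tmp = tmp * pairs
    if pairs > 10 > pairs:
        print(tmp)
        gain = 8
    else:
        gain = (pairs < 24) // pairs
    pairs = price // price
    tmp = tmp + (tmp > 29)
    handle(pairs)
    for pairs in gain:
        process(tmp)
    for x in tmp:
        tmp = pairs
        if price >= 26:
            break
    return tmp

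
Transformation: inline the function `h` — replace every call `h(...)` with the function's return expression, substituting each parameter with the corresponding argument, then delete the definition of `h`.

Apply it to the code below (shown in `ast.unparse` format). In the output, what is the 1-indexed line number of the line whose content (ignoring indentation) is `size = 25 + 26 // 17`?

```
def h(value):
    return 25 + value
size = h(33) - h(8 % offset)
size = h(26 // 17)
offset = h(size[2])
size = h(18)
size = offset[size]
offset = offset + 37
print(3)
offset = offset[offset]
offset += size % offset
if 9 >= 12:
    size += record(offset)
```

Transformed code:
size = 25 + 33 - (25 + 8 % offset)
size = 25 + 26 // 17
offset = 25 + size[2]
size = 25 + 18
size = offset[size]
offset = offset + 37
print(3)
offset = offset[offset]
offset += size % offset
if 9 >= 12:
    size += record(offset)

2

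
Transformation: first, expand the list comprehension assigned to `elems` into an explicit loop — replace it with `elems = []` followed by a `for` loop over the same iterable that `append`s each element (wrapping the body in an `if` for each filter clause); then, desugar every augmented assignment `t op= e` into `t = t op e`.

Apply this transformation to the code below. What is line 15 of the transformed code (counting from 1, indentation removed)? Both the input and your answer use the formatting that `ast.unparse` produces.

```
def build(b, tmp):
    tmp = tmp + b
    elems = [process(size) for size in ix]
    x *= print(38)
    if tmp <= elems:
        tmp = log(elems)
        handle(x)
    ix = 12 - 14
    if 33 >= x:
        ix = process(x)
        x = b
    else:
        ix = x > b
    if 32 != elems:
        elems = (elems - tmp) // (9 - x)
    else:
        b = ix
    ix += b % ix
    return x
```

ix = x > b

Transformed code:
def build(b, tmp):
    tmp = tmp + b
    elems = []
    for size in ix:
        elems.append(process(size))
    x = x * print(38)
    if tmp <= elems:
        tmp = log(elems)
        handle(x)
    ix = 12 - 14
    if 33 >= x:
        ix = process(x)
        x = b
    else:
        ix = x > b
    if 32 != elems:
        elems = (elems - tmp) // (9 - x)
    else:
        b = ix
    ix = ix + b % ix
    return x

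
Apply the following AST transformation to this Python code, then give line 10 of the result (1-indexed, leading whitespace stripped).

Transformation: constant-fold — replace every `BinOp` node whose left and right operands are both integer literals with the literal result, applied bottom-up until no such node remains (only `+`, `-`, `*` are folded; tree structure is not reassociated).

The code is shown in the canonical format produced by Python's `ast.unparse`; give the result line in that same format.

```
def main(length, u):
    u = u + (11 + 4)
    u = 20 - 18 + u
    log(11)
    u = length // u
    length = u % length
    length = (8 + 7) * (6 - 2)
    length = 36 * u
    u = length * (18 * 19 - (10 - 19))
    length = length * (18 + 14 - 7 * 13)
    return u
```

Transformed code:
def main(length, u):
    u = u + 15
    u = 2 + u
    log(11)
    u = length // u
    length = u % length
    length = 60
    length = 36 * u
    u = length * 351
    length = length * -59
    return u

length = length * -59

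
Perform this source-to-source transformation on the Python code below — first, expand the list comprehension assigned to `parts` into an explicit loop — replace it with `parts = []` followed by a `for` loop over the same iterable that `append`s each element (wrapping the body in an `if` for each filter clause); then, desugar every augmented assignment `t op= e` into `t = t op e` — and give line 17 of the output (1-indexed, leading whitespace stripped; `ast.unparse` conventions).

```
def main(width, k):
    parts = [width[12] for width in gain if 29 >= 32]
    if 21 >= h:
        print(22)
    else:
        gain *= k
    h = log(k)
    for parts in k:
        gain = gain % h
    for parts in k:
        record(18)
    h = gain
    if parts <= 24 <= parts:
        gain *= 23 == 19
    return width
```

Transformed code:
def main(width, k):
    parts = []
    for width in gain:
        if 29 >= 32:
            parts.append(width[12])
    if 21 >= h:
        print(22)
    else:
        gain = gain * k
    h = log(k)
    for parts in k:
        gain = gain % h
    for parts in k:
        record(18)
    h = gain
    if parts <= 24 <= parts:
        gain = gain * (23 == 19)
    return width

gain = gain * (23 == 19)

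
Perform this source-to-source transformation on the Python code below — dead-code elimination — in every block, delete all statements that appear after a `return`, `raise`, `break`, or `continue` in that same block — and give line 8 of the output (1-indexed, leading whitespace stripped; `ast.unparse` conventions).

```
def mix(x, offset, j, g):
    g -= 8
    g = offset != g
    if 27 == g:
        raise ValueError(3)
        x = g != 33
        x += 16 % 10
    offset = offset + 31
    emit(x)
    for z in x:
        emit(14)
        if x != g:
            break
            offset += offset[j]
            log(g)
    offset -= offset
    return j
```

Transformed code:
def mix(x, offset, j, g):
    g -= 8
    g = offset != g
    if 27 == g:
        raise ValueError(3)
    offset = offset + 31
    emit(x)
    for z in x:
        emit(14)
        if x != g:
            break
    offset -= offset
    return j

for z in x:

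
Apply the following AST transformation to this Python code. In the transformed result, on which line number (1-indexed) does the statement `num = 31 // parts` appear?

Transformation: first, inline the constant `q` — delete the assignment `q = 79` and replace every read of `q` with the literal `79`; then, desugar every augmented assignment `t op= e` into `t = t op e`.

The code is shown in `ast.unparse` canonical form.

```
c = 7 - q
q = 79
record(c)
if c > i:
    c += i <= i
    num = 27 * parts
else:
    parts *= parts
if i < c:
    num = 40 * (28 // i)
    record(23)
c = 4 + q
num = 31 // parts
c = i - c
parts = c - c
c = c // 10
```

12

Transformed code:
c = 7 - 79
record(c)
if c > i:
    c = c + (i <= i)
    num = 27 * parts
else:
    parts = parts * parts
if i < c:
    num = 40 * (28 // i)
    record(23)
c = 4 + 79
num = 31 // parts
c = i - c
parts = c - c
c = c // 10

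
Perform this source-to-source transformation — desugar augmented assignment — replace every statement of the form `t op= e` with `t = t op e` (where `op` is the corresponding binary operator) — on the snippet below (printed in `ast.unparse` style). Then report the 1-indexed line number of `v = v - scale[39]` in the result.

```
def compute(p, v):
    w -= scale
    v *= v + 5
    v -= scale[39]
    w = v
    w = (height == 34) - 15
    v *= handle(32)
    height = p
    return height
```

4

Transformed code:
def compute(p, v):
    w = w - scale
    v = v * (v + 5)
    v = v - scale[39]
    w = v
    w = (height == 34) - 15
    v = v * handle(32)
    height = p
    return height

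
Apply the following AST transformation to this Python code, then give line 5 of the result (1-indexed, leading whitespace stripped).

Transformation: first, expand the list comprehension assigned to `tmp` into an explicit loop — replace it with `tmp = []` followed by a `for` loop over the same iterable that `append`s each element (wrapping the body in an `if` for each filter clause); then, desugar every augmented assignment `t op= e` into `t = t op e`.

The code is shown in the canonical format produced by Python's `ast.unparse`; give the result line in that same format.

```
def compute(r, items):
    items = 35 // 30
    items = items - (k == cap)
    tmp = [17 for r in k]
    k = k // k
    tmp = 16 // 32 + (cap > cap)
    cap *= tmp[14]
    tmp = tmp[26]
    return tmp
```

for r in k:

Transformed code:
def compute(r, items):
    items = 35 // 30
    items = items - (k == cap)
    tmp = []
    for r in k:
        tmp.append(17)
    k = k // k
    tmp = 16 // 32 + (cap > cap)
    cap = cap * tmp[14]
    tmp = tmp[26]
    return tmp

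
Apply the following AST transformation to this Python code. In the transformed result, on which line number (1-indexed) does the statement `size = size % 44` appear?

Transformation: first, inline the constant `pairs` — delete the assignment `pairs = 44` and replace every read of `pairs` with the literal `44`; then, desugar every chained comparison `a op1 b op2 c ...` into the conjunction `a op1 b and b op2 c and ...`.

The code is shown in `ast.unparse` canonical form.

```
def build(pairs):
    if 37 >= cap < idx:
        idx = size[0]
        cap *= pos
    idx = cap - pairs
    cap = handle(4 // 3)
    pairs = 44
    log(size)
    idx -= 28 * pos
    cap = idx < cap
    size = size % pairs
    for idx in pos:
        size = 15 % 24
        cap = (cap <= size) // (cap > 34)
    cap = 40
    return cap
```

Transformed code:
def build(pairs):
    if 37 >= cap and cap < idx:
        idx = size[0]
        cap *= pos
    idx = cap - 44
    cap = handle(4 // 3)
    log(size)
    idx -= 28 * pos
    cap = idx < cap
    size = size % 44
    for idx in pos:
        size = 15 % 24
        cap = (cap <= size) // (cap > 34)
    cap = 40
    return cap

10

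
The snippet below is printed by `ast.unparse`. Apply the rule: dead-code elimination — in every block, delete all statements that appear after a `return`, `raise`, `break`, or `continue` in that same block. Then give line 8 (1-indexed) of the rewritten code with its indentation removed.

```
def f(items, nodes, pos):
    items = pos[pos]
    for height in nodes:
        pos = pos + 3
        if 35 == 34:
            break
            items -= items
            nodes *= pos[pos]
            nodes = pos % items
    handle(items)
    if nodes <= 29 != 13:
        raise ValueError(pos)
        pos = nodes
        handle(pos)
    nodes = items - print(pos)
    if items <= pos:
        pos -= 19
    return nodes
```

if nodes <= 29 != 13:

Transformed code:
def f(items, nodes, pos):
    items = pos[pos]
    for height in nodes:
        pos = pos + 3
        if 35 == 34:
            break
    handle(items)
    if nodes <= 29 != 13:
        raise ValueError(pos)
    nodes = items - print(pos)
    if items <= pos:
        pos -= 19
    return nodes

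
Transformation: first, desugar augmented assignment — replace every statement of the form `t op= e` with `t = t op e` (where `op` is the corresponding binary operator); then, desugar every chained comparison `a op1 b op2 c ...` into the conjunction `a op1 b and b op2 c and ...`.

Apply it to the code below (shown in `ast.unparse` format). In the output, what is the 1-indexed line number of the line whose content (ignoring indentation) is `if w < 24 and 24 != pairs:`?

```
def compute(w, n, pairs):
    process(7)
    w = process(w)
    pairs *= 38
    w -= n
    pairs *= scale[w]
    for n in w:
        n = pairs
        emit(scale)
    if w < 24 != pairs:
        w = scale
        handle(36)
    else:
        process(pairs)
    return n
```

Transformed code:
def compute(w, n, pairs):
    process(7)
    w = process(w)
    pairs = pairs * 38
    w = w - n
    pairs = pairs * scale[w]
    for n in w:
        n = pairs
        emit(scale)
    if w < 24 and 24 != pairs:
        w = scale
        handle(36)
    else:
        process(pairs)
    return n

10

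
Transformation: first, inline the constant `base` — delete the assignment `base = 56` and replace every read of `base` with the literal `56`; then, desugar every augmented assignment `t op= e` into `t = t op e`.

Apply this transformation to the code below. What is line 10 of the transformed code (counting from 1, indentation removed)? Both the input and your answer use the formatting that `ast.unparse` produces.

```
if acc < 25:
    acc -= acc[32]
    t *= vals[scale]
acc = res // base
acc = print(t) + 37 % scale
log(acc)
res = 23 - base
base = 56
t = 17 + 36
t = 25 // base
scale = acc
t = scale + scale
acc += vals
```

Transformed code:
if acc < 25:
    acc = acc - acc[32]
    t = t * vals[scale]
acc = res // 56
acc = print(t) + 37 % scale
log(acc)
res = 23 - 56
t = 17 + 36
t = 25 // 56
scale = acc
t = scale + scale
acc = acc + vals

scale = acc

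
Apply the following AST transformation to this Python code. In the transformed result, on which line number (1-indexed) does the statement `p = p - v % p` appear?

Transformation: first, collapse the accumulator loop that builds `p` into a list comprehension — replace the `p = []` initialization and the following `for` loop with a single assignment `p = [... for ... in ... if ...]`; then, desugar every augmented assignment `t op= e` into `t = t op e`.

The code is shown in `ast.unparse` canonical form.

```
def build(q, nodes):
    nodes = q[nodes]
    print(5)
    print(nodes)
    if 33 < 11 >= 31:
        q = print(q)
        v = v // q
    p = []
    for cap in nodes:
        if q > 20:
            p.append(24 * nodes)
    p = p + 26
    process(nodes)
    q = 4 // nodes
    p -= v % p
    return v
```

12

Transformed code:
def build(q, nodes):
    nodes = q[nodes]
    print(5)
    print(nodes)
    if 33 < 11 >= 31:
        q = print(q)
        v = v // q
    p = [24 * nodes for cap in nodes if q > 20]
    p = p + 26
    process(nodes)
    q = 4 // nodes
    p = p - v % p
    return v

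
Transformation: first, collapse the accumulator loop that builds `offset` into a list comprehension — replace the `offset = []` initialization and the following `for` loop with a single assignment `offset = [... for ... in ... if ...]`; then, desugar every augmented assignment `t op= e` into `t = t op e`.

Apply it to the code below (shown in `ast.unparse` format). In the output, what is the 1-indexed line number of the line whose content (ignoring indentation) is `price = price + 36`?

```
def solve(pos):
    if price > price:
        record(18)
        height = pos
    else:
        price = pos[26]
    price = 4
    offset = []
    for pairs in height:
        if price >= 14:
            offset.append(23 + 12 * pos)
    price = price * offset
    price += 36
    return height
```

10

Transformed code:
def solve(pos):
    if price > price:
        record(18)
        height = pos
    else:
        price = pos[26]
    price = 4
    offset = [23 + 12 * pos for pairs in height if price >= 14]
    price = price * offset
    price = price + 36
    return height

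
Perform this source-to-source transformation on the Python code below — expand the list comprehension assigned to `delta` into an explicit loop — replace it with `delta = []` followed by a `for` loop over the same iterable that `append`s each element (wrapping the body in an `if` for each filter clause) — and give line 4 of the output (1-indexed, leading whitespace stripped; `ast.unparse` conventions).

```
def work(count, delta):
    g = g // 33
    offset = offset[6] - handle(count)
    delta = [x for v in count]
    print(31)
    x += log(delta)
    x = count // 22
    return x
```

Transformed code:
def work(count, delta):
    g = g // 33
    offset = offset[6] - handle(count)
    delta = []
    for v in count:
        delta.append(x)
    print(31)
    x += log(delta)
    x = count // 22
    return x

delta = []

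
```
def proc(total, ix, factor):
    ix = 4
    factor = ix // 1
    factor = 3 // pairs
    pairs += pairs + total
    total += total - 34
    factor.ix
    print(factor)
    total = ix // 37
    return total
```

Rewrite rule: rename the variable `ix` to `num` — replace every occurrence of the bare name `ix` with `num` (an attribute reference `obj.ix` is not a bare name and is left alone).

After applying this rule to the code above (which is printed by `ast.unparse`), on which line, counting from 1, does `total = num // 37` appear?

9

Transformed code:
def proc(total, num, factor):
    num = 4
    factor = num // 1
    factor = 3 // pairs
    pairs += pairs + total
    total += total - 34
    factor.ix
    print(factor)
    total = num // 37
    return total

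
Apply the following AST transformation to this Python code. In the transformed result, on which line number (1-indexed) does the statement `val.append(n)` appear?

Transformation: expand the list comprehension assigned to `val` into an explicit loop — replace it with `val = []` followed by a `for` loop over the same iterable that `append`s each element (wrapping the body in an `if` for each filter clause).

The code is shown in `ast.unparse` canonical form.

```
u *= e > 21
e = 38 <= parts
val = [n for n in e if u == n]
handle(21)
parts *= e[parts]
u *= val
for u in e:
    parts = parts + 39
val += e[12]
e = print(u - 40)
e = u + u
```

Transformed code:
u *= e > 21
e = 38 <= parts
val = []
for n in e:
    if u == n:
        val.append(n)
handle(21)
parts *= e[parts]
u *= val
for u in e:
    parts = parts + 39
val += e[12]
e = print(u - 40)
e = u + u

6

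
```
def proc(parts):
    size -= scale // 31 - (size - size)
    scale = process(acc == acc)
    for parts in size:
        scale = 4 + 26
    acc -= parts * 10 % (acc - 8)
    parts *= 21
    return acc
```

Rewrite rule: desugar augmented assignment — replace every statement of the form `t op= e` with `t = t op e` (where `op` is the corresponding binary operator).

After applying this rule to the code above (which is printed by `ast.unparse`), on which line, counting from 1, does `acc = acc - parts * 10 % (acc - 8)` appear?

6

Transformed code:
def proc(parts):
    size = size - (scale // 31 - (size - size))
    scale = process(acc == acc)
    for parts in size:
        scale = 4 + 26
    acc = acc - parts * 10 % (acc - 8)
    parts = parts * 21
    return acc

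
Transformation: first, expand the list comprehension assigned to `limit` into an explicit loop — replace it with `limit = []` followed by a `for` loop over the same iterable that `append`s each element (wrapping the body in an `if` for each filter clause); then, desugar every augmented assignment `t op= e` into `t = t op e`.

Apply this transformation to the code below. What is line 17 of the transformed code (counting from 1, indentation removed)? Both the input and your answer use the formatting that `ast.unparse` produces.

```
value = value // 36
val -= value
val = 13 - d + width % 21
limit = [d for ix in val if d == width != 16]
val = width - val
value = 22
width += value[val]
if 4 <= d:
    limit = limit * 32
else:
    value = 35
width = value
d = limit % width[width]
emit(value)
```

emit(value)

Transformed code:
value = value // 36
val = val - value
val = 13 - d + width % 21
limit = []
for ix in val:
    if d == width != 16:
        limit.append(d)
val = width - val
value = 22
width = width + value[val]
if 4 <= d:
    limit = limit * 32
else:
    value = 35
width = value
d = limit % width[width]
emit(value)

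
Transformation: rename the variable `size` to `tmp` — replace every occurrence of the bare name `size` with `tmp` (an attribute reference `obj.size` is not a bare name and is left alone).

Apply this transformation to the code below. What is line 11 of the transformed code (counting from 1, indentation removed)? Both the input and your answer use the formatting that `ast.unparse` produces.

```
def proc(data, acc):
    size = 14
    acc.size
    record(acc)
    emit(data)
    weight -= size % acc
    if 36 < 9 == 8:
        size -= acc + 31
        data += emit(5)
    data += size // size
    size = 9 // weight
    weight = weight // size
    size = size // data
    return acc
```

tmp = 9 // weight

Transformed code:
def proc(data, acc):
    tmp = 14
    acc.size
    record(acc)
    emit(data)
    weight -= tmp % acc
    if 36 < 9 == 8:
        tmp -= acc + 31
        data += emit(5)
    data += tmp // tmp
    tmp = 9 // weight
    weight = weight // tmp
    tmp = tmp // data
    return acc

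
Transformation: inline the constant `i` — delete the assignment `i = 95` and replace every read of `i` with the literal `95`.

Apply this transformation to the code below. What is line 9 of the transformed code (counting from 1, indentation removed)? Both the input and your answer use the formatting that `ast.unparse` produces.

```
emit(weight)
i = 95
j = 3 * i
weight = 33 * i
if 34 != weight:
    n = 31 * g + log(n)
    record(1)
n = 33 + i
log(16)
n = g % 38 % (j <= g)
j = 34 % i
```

n = g % 38 % (j <= g)

Transformed code:
emit(weight)
j = 3 * 95
weight = 33 * 95
if 34 != weight:
    n = 31 * g + log(n)
    record(1)
n = 33 + 95
log(16)
n = g % 38 % (j <= g)
j = 34 % 95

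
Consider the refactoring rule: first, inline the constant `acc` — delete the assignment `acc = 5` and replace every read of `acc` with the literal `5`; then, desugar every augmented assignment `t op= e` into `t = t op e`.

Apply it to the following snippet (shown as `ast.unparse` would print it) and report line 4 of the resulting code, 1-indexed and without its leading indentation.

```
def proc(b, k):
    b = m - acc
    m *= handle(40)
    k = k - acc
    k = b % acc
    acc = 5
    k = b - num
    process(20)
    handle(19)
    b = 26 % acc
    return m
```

k = k - 5

Transformed code:
def proc(b, k):
    b = m - 5
    m = m * handle(40)
    k = k - 5
    k = b % 5
    k = b - num
    process(20)
    handle(19)
    b = 26 % 5
    return m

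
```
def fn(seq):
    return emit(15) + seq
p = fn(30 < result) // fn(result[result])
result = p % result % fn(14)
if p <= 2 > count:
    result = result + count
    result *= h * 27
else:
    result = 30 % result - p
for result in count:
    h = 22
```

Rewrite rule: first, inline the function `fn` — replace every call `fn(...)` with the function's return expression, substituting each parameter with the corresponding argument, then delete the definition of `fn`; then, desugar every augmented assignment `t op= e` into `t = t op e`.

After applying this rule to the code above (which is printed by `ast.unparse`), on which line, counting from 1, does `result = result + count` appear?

4

Transformed code:
p = (emit(15) + (30 < result)) // (emit(15) + result[result])
result = p % result % (emit(15) + 14)
if p <= 2 > count:
    result = result + count
    result = result * (h * 27)
else:
    result = 30 % result - p
for result in count:
    h = 22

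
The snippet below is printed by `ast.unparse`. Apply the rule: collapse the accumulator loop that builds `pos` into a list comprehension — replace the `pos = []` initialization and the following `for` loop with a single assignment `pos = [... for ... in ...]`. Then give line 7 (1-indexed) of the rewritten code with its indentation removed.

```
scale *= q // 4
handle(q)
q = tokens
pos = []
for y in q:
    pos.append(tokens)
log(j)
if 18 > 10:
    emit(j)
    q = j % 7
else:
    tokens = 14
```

emit(j)

Transformed code:
scale *= q // 4
handle(q)
q = tokens
pos = [tokens for y in q]
log(j)
if 18 > 10:
    emit(j)
    q = j % 7
else:
    tokens = 14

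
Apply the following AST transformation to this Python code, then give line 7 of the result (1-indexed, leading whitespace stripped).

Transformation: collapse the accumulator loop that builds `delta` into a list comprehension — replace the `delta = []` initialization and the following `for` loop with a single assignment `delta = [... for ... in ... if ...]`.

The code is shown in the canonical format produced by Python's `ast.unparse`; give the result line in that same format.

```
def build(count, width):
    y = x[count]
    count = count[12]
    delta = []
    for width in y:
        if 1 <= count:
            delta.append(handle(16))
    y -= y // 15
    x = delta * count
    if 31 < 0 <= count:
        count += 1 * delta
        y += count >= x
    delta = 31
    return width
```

Transformed code:
def build(count, width):
    y = x[count]
    count = count[12]
    delta = [handle(16) for width in y if 1 <= count]
    y -= y // 15
    x = delta * count
    if 31 < 0 <= count:
        count += 1 * delta
        y += count >= x
    delta = 31
    return width

if 31 < 0 <= count:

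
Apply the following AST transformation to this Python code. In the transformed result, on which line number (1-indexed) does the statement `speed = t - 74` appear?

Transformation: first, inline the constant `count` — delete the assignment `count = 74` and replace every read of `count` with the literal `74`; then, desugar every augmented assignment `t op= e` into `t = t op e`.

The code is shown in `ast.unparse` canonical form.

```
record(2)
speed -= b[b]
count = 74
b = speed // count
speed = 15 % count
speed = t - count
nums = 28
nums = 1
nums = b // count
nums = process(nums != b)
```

5

Transformed code:
record(2)
speed = speed - b[b]
b = speed // 74
speed = 15 % 74
speed = t - 74
nums = 28
nums = 1
nums = b // 74
nums = process(nums != b)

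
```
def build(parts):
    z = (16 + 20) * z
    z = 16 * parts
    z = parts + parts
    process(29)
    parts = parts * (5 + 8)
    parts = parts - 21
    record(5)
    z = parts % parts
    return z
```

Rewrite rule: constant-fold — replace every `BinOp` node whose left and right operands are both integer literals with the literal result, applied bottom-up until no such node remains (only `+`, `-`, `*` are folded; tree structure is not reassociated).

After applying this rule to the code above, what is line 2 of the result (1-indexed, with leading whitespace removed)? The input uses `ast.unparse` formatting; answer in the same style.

Transformed code:
def build(parts):
    z = 36 * z
    z = 16 * parts
    z = parts + parts
    process(29)
    parts = parts * 13
    parts = parts - 21
    record(5)
    z = parts % parts
    return z

z = 36 * z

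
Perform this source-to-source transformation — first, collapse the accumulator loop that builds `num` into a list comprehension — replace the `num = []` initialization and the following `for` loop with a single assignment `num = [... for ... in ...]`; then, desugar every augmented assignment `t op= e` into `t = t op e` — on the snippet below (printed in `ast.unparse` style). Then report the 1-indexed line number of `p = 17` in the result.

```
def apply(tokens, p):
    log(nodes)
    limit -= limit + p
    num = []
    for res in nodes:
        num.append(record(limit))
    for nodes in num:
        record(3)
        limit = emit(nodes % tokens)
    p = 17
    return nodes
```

Transformed code:
def apply(tokens, p):
    log(nodes)
    limit = limit - (limit + p)
    num = [record(limit) for res in nodes]
    for nodes in num:
        record(3)
        limit = emit(nodes % tokens)
    p = 17
    return nodes

8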